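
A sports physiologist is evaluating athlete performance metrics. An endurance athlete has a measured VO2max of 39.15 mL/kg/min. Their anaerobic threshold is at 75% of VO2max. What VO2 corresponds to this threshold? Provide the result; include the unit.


Anaerobic threshold VO2 = VO2max * 75%
= 39.15 * 0.75
= 29.36 mL/kg/min

29.36 mL/kg/min


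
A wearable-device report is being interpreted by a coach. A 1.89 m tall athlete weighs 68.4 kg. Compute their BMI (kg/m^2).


height^2 = 3.5721 m^2
BMI = 68.4 / 3.5721 = 19.15 kg/m^2

19.15 kg/m^2


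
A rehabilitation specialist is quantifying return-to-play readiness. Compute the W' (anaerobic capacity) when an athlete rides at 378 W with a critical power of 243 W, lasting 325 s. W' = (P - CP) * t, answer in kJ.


Above-CP power = 135 W
Duration = 325 s
W' = 135 * 325 = 43875 J
Convert: 43875 / 1000 = 43.875 kJ

43.875 kJ


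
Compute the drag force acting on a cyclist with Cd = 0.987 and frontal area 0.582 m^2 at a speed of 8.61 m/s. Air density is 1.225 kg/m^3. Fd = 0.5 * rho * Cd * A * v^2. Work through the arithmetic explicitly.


Step 1: v^2 = 74.1321
Step 2: Fd = 0.5 * 1.225 * 0.987 * 0.582 * 74.1321
= 26.083 N

26.083 N


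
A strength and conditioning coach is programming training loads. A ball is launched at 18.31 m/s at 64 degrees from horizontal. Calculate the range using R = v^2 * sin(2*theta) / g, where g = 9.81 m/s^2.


sin(2 * 64) = sin(128) = 0.788011
v^2 = 18.31^2 = 335.2561
R = 335.2561 * 0.788011 / 9.81
= 26.93 m

26.93 m


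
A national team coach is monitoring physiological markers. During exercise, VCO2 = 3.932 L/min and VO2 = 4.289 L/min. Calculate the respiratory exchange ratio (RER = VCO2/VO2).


RER = VCO2 / VO2
= 3.932 / 4.289
= 0.9168

0.9168


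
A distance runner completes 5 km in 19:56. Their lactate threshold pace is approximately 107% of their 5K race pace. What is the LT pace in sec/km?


Convert to seconds: 19 min 56 s = 1196 s
Pace per km = 1196 / 5 = 239.2 s/km
LT pace = 239.2 * 1.07 = 255.94 s/km

255.94 s/km


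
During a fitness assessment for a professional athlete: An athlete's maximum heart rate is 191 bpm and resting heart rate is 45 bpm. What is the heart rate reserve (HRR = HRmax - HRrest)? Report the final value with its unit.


HRR = HRmax - HRrest
= 191 - 45
= 146 bpm

146 bpm


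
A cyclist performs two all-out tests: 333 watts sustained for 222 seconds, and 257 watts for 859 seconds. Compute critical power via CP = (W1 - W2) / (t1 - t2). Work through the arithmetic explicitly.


W1 = P1 * t1 = 333 * 222 = 73926 J
W2 = P2 * t2 = 257 * 859 = 220763 J
CP = (73926 - 220763) / (222 - 859)
= 230.51 W

230.51 W


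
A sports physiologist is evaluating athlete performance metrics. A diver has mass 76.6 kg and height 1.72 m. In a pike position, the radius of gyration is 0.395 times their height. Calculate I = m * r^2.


r = 0.395 * 1.72 = 0.6794 m
I = m * r^2 = 76.6 * 0.461584 = 35.357 kg*m^2

35.357 kg*m^2


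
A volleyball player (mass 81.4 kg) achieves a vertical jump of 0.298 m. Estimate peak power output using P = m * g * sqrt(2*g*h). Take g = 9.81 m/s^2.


2 * g * h = 2 * 9.81 * 0.298 = 5.84676
sqrt(5.84676) = 2.418007 m/s
P = 81.4 * 9.81 * 2.418007 = 1930.86 W

1930.86 W


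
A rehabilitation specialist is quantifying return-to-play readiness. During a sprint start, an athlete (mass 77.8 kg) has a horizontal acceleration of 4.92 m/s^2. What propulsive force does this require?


Propulsive force = mass * acceleration
= 77.8 kg * 4.92 m/s^2
= 382.78 N

382.78 N


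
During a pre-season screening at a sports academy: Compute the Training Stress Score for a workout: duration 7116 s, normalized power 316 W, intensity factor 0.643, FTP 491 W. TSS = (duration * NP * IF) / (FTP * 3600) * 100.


Product = 7116 * 316 * 0.643 = 1445885.808
Base = 491 * 3600 = 1767600
TSS = 1445885.808 / 1767600 * 100 = 81.8

81.8 TSS


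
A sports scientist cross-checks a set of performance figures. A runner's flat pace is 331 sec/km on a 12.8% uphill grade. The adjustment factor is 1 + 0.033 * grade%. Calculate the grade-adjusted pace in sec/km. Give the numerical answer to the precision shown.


Factor = 1 + 0.033 * 12.8 = 1.4224
Adjusted pace = 331 * 1.4224
= 470.81 sec/km

470.81 s/km


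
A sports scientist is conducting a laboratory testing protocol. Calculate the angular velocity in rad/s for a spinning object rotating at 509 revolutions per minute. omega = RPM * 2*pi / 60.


omega = RPM * 2*pi / 60
= 509 * 6.28318531 / 60
= 53.302 rad/s

53.302 rad/s


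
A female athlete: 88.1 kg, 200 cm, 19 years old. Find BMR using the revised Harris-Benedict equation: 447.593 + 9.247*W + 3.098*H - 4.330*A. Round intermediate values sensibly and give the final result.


Intercept = 447.593
Weight contribution = 9.247 * 88.1 = 814.6607
Height contribution = 3.098 * 200 = 619.6
Age contribution = 4.33 * 19 = 82.27
BMR = 447.593 + 814.6607 + 619.6 - 82.27
= 1799.58 kcal/day

1799.58 kcal/day


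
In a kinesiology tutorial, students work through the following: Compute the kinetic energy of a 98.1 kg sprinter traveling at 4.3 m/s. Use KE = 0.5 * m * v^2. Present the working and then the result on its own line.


Velocity squared = 18.49
KE = 0.5 * 98.1 * 18.49 = 906.93 J

906.93 J


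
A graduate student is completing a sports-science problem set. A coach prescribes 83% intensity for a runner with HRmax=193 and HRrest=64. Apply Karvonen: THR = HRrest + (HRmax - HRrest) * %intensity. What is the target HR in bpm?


Heart rate reserve = 193 - 64 = 129
Intensity fraction = 83 / 100 = 0.83
THR = 64 + 129 * 0.83 = 171.07 bpm

171.07 bpm


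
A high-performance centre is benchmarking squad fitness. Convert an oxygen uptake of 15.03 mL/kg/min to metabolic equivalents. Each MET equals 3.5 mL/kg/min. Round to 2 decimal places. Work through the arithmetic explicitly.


One MET = 3.5 mL/kg/min
Number of METs = 15.03 / 3.5
= 4.29 METs

4.29 METs


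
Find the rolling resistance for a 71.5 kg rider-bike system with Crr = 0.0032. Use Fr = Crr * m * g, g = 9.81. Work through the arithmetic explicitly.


m * g = 71.5 * 9.81 = 701.415 N
Fr = 0.0032 * 701.415 = 2.245 N

2.245 N


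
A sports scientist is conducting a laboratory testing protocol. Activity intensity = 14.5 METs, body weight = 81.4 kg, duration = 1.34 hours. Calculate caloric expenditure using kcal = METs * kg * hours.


kcal = 14.5 * 81.4 * 1.34
= 1180.3 * 1.34
= 1581.6 kcal

1581.6 kcal


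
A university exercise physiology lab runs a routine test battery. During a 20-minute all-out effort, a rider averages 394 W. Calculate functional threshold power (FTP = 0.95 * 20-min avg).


FTP = 0.95 * 394
= 374.3 W

374.3 W


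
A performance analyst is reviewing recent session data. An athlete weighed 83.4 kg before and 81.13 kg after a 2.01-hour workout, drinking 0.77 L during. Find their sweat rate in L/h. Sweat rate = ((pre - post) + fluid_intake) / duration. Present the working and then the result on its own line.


Body mass change = 2.27 kg
Total sweat loss = 2.27 + 0.77 = 3.04 L
Rate = 3.04 / 2.01 = 1.512 L/h

1.512 L/h


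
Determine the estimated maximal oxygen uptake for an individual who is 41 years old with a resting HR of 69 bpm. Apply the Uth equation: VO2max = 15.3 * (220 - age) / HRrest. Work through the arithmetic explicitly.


HRmax = 220 - 41 = 179
VO2max = 15.3 * (179 / 69)
= 15.3 * 2.5942
= 39.69 mL/kg/min

39.69 mL/kg/min


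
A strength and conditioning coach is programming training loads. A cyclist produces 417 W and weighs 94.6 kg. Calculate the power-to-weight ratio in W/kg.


P/W = power / mass
= 417 / 94.6
= 4.408 W/kg

4.408 W/kg


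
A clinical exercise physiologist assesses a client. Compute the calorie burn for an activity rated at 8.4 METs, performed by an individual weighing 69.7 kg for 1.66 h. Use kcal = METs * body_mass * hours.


Product of METs and mass = 8.4 * 69.7 = 585.48
Total kcal = 585.48 * 1.66 = 971.9 kcal

971.9 kcal


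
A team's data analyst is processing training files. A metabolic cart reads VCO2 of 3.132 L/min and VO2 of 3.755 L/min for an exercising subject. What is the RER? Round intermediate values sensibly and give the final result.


RER = VCO2 / VO2 = 3.132 / 3.755 = 0.8341

0.8341


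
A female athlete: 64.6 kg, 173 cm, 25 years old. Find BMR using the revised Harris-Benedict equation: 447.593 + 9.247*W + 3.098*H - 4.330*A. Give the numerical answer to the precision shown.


Intercept = 447.593
Weight contribution = 9.247 * 64.6 = 597.3562
Height contribution = 3.098 * 173 = 535.954
Age contribution = 4.33 * 25 = 108.25
BMR = 447.593 + 597.3562 + 535.954 - 108.25
= 1472.65 kcal/day

1472.65 kcal/day


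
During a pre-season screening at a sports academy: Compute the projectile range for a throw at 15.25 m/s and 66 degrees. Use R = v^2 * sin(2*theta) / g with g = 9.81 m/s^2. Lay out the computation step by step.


Two times the angle = 132 degrees
sin(132) = 0.743145
R = 232.5625 * 0.743145 / 9.81 = 17.617 m

17.617 m


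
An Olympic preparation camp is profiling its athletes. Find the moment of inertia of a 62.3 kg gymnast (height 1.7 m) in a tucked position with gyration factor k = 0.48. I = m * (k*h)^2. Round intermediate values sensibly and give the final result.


Radius of gyration = 0.48 * 1.7 = 0.816 m
I = 62.3 * 0.816^2
= 62.3 * 0.665856
= 41.483 kg*m^2

41.483 kg*m^2


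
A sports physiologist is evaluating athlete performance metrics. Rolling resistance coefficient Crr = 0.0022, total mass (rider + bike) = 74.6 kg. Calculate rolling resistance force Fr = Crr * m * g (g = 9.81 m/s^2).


Fr = Crr * m * g
= 0.0022 * 74.6 * 9.81
= 1.61 N

1.61 N


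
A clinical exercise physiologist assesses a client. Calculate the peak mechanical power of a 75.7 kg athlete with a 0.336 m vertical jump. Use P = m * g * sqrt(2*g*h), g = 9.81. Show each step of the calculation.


First, sqrt(2gh) = sqrt(2 * 9.81 * 0.336)
= sqrt(6.59232) = 2.567551 m/s
Power = 75.7 * 9.81 * 2.567551 = 1906.71 W

1906.71 W


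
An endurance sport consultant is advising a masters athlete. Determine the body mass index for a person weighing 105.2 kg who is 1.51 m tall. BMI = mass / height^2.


BMI = mass / height^2
= 105.2 / 1.51^2
= 105.2 / 2.2801
= 46.14 kg/m^2

46.14 kg/m^2


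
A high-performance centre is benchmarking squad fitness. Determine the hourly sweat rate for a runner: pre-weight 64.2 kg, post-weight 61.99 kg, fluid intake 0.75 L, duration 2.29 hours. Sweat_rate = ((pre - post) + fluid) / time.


Mass lost = 64.2 - 61.99 = 2.21 kg
Add fluid consumed: 2.21 + 0.75 = 2.96 L total sweat
Sweat rate = 2.96 / 2.29 = 1.293 L/h

1.293 L/h


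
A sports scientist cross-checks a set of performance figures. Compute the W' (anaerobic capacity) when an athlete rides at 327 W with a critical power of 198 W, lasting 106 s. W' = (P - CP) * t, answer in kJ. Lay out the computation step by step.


Above-CP power = 129 W
Duration = 106 s
W' = 129 * 106 = 13674 J
Convert: 13674 / 1000 = 13.674 kJ

13.674 kJ


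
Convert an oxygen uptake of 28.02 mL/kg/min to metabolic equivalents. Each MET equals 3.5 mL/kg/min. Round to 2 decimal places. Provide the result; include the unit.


One MET = 3.5 mL/kg/min
Number of METs = 28.02 / 3.5
= 8.01 METs

8.01 METs


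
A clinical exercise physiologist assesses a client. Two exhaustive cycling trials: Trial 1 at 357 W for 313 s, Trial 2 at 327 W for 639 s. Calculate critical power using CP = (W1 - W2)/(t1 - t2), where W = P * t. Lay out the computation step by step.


W1 = 357 * 313 = 111741 J
W2 = 327 * 639 = 208953 J
CP = (111741 - 208953) / (313 - 639)
= -97212 / -326
= 298.2 W

298.2 W


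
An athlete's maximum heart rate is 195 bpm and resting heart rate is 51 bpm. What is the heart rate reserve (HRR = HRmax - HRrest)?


HRR = HRmax - HRrest
= 195 - 51
= 144 bpm

144 bpm


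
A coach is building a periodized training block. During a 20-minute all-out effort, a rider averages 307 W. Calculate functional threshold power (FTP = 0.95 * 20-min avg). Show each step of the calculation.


FTP = 0.95 * 307
= 291.65 W

291.65 W


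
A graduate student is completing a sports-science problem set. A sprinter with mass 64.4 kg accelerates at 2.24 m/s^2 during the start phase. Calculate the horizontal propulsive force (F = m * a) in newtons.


F = m * a
= 64.4 * 2.24
= 144.26 N

144.26 N


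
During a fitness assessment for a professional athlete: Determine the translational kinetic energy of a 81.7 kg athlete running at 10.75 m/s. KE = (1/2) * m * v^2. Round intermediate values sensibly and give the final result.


KE = 0.5 * m * v^2
= 0.5 * 81.7 * 10.75^2
= 0.5 * 81.7 * 115.5625
= 4720.73 J

4720.73 J


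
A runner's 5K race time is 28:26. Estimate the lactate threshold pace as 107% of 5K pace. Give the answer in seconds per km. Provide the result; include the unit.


Total race time = 28*60 + 26 = 1706 seconds
5K pace = 1706 / 5 = 341.2 sec/km
LT pace = 341.2 * 1.07 = 365.08 sec/km

365.08 s/km


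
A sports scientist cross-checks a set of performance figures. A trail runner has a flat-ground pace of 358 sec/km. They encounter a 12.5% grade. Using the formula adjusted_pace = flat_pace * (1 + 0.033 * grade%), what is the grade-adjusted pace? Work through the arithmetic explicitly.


Grade factor = 1 + 0.033 * 12.5 = 1.4125
Adjusted = 358 * 1.4125 = 505.68 sec/km

505.68 s/km


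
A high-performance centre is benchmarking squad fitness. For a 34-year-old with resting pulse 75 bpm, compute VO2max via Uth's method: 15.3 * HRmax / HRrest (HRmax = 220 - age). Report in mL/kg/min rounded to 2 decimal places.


Step 1: HRmax = 220 - 34 = 186 bpm
Step 2: Ratio = 186 / 75 = 2.48
Step 3: VO2max = 15.3 * 2.48 = 37.94 mL/kg/min

37.94 mL/kg/min


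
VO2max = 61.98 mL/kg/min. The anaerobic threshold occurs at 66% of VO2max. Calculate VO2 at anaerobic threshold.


AT fraction = 66 / 100 = 0.66
AT VO2 = 61.98 * 0.66
= 40.91 mL/kg/min

40.91 mL/kg/min


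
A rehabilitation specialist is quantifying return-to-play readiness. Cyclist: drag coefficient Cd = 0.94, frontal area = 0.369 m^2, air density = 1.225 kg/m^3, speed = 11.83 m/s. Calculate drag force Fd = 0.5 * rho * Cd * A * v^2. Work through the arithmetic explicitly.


v^2 = 11.83^2 = 139.9489
Fd = 0.5 * 1.225 * 0.94 * 0.369 * 139.9489
= 29.732 N

29.732 N


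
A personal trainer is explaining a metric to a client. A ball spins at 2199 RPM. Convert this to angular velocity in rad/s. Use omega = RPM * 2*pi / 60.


omega = 2199 * 2 * pi / 60
= 2199 * 6.28318531 / 60
= 13816.724 / 60
= 230.279 rad/s

230.279 rad/s


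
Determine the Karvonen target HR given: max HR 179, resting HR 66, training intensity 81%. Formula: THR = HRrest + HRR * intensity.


HRR = HRmax - HRrest = 179 - 66 = 113
THR = 66 + 113 * 0.81
= 157.53 bpm

157.53 bpm


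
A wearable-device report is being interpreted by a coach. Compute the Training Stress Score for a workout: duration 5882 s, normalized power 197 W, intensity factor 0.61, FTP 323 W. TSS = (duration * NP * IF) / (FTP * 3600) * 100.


Product = 5882 * 197 * 0.61 = 706839.94
Base = 323 * 3600 = 1162800
TSS = 706839.94 / 1162800 * 100 = 60.79

60.79 TSS


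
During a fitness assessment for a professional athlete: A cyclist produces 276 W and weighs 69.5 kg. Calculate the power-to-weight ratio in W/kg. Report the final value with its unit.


P/W = power / mass
= 276 / 69.5
= 3.971 W/kg

3.971 W/kg


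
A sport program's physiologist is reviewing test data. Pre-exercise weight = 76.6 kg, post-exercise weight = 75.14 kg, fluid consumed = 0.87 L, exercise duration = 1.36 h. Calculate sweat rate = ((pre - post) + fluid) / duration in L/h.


Weight loss = 76.6 - 75.14 = 1.46 kg (approx L)
Total sweat = 1.46 + 0.87 = 2.33 L
Sweat rate = 2.33 / 1.36 = 1.713 L/h

1.713 L/h


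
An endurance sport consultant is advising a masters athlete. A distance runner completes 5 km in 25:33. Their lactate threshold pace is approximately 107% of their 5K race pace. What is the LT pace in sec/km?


Convert to seconds: 25 min 33 s = 1533 s
Pace per km = 1533 / 5 = 306.6 s/km
LT pace = 306.6 * 1.07 = 328.06 s/km

328.06 s/km


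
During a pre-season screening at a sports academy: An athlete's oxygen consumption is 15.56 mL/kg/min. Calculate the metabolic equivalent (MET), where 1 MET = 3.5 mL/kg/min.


MET = VO2 / 3.5
= 15.56 / 3.5
= 4.45 METs

4.45 METs


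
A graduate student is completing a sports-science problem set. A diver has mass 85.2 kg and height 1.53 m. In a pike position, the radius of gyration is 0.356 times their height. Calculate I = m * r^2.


r = 0.356 * 1.53 = 0.54468 m
I = m * r^2 = 85.2 * 0.296676 = 25.277 kg*m^2

25.277 kg*m^2


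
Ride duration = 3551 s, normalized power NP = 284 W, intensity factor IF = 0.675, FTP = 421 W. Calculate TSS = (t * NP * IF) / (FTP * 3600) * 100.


Numerator = 3551 * 284 * 0.675 = 680726.7
Denominator = 421 * 3600 = 1515600
TSS = 680726.7 / 1515600 * 100
= 44.91

44.91 TSS


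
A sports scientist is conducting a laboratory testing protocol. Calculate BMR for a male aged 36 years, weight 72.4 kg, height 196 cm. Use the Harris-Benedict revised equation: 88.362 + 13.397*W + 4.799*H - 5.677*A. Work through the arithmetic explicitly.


Substituting values:
W term = 13.397 * 72.4 = 969.9428
H term = 4.799 * 196 = 940.604
A term = 5.677 * 36 = 204.372
BMR = 1794.54 kcal/day

1794.54 kcal/day


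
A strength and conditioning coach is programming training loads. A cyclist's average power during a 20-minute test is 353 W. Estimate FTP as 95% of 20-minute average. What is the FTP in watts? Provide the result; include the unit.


FTP = 20-min power * 0.95
= 353 * 0.95
= 335.35 W

335.35 W


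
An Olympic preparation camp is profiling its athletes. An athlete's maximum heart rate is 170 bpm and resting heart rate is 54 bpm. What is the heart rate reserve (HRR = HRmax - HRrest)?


HRR = HRmax - HRrest
= 170 - 54
= 116 bpm

116 bpm


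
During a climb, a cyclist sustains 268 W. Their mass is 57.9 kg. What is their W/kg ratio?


Power-to-weight = 268 W / 57.9 kg
= 4.629 W/kg

4.629 W/kg


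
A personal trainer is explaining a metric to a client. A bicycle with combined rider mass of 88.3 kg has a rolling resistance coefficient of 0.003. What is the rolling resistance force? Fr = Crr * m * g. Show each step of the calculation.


Fr = 0.003 * 88.3 * 9.81
= 0.2649 * 9.81
= 2.599 N

2.599 N


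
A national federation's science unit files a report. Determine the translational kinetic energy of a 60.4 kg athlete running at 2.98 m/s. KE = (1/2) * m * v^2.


KE = 0.5 * m * v^2
= 0.5 * 60.4 * 2.98^2
= 0.5 * 60.4 * 8.8804
= 268.19 J

268.19 J


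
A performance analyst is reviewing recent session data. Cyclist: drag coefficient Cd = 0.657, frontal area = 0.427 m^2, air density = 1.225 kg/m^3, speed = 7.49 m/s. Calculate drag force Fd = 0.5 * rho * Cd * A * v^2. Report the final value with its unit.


v^2 = 7.49^2 = 56.1001
Fd = 0.5 * 1.225 * 0.657 * 0.427 * 56.1001
= 9.64 N

9.64 N


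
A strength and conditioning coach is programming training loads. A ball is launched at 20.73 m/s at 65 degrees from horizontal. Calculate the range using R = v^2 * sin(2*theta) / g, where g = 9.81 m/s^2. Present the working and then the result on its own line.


sin(2 * 65) = sin(130) = 0.766044
v^2 = 20.73^2 = 429.7329
R = 429.7329 * 0.766044 / 9.81
= 33.557 m

33.557 m


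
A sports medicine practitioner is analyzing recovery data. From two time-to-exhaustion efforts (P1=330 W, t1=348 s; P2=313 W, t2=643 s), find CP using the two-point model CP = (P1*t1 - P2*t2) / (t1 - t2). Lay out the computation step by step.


Work in trial 1 = 114840 J
Work in trial 2 = 201259 J
Delta work = -86419 J
Delta time = -295 s
CP = -86419 / -295 = 292.95 W

292.95 W


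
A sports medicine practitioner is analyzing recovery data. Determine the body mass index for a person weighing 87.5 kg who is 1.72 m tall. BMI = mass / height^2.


BMI = mass / height^2
= 87.5 / 1.72^2
= 87.5 / 2.9584
= 29.58 kg/m^2

29.58 kg/m^2


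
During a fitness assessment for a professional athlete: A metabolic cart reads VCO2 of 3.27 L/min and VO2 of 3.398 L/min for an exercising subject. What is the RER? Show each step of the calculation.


RER = VCO2 / VO2 = 3.27 / 3.398 = 0.9623

0.9623


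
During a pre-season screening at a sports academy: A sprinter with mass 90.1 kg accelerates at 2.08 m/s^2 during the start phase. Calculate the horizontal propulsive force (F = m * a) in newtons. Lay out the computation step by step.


F = m * a
= 90.1 * 2.08
= 187.41 N

187.41 N


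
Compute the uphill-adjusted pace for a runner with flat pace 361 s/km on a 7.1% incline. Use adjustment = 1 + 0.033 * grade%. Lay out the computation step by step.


Adjustment factor = 1 + 0.033 * 7.1 = 1.2343
Grade-adjusted pace = 361 * 1.2343 = 445.58 s/km

445.58 s/km


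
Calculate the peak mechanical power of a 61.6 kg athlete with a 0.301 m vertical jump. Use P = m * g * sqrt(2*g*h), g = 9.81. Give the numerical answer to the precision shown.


First, sqrt(2gh) = sqrt(2 * 9.81 * 0.301)
= sqrt(5.90562) = 2.430148 m/s
Power = 61.6 * 9.81 * 2.430148 = 1468.53 W

1468.53 W


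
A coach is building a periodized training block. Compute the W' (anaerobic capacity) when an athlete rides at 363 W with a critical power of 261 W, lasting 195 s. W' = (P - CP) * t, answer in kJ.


Above-CP power = 102 W
Duration = 195 s
W' = 102 * 195 = 19890 J
Convert: 19890 / 1000 = 19.89 kJ

19.89 kJ


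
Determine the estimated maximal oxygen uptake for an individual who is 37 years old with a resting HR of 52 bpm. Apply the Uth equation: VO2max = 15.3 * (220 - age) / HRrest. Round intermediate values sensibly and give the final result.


HRmax = 220 - 37 = 183
VO2max = 15.3 * (183 / 52)
= 15.3 * 3.5192
= 53.84 mL/kg/min

53.84 mL/kg/min


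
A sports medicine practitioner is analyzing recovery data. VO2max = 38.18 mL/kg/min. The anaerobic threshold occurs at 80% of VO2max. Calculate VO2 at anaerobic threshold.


AT fraction = 80 / 100 = 0.8
AT VO2 = 38.18 * 0.8
= 30.54 mL/kg/min

30.54 mL/kg/min


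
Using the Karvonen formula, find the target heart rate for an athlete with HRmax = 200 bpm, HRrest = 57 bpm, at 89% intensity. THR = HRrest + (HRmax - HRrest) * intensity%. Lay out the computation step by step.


HRR = 200 - 57 = 143
THR = 57 + 143 * 0.89
= 57 + 127.27
= 184.27 bpm

184.27 bpm


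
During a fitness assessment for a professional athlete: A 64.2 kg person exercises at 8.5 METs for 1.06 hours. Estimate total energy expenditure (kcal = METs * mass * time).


Energy = METs * mass(kg) * time(h)
= 8.5 * 64.2 * 1.06
= 578.44 kcal

578.44 kcal


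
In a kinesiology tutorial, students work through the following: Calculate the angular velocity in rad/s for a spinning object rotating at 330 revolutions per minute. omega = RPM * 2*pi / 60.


omega = RPM * 2*pi / 60
= 330 * 6.28318531 / 60
= 34.558 rad/s

34.558 rad/s


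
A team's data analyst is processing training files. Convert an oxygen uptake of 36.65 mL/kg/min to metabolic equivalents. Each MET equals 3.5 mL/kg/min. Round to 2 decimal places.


One MET = 3.5 mL/kg/min
Number of METs = 36.65 / 3.5
= 10.47 METs

10.47 METs


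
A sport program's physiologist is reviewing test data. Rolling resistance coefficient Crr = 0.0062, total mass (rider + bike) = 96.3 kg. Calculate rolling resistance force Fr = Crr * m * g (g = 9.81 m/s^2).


Fr = Crr * m * g
= 0.0062 * 96.3 * 9.81
= 5.857 N

5.857 N


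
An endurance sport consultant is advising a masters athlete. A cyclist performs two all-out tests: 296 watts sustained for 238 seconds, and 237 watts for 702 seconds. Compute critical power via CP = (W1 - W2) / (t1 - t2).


W1 = P1 * t1 = 296 * 238 = 70448 J
W2 = P2 * t2 = 237 * 702 = 166374 J
CP = (70448 - 166374) / (238 - 702)
= 206.74 W

206.74 W


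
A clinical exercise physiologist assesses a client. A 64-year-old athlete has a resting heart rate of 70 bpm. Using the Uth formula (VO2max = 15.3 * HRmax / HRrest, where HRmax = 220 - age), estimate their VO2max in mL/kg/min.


HRmax = 220 - 64 = 156 bpm
Ratio = HRmax / HRrest = 156 / 70 = 2.2286
VO2max = 15.3 * 2.2286 = 34.1 mL/kg/min

34.1 mL/kg/min


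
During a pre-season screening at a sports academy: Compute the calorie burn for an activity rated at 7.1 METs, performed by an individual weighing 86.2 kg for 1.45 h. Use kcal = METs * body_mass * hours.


Product of METs and mass = 7.1 * 86.2 = 612.02
Total kcal = 612.02 * 1.45 = 887.43 kcal

887.43 kcal


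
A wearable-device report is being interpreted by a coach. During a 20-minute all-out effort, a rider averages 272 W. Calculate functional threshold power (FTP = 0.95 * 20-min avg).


FTP = 0.95 * 272
= 258.4 W

258.4 W


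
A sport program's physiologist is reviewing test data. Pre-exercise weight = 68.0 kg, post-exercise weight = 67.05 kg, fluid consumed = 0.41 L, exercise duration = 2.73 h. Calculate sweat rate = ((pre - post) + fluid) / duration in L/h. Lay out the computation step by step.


Weight loss = 68.0 - 67.05 = 0.95 kg (approx L)
Total sweat = 0.95 + 0.41 = 1.36 L
Sweat rate = 1.36 / 2.73 = 0.498 L/h

0.498 L/h


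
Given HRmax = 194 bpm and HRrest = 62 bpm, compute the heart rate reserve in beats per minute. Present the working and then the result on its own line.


Heart rate reserve = maximum HR minus resting HR
HRR = 194 - 62 = 132 bpm

132 bpm


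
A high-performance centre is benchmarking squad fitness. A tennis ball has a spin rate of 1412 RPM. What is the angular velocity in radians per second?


Convert RPM to rad/s: multiply by 2*pi and divide by 60
omega = 1412 * 2 * pi / 60
= 147.864 rad/s

147.864 rad/s


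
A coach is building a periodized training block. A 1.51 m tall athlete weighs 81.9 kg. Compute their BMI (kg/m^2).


height^2 = 2.2801 m^2
BMI = 81.9 / 2.2801 = 35.92 kg/m^2

35.92 kg/m^2


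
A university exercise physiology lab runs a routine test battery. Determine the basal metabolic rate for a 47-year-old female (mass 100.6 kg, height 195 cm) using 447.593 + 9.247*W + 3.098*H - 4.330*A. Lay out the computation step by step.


BMR = 447.593 + 9.247*100.6 + 3.098*195 - 4.330*47
= 1778.44 kcal/day

1778.44 kcal/day


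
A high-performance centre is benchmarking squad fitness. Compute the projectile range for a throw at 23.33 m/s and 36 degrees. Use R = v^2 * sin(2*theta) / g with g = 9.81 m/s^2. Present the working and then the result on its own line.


Two times the angle = 72 degrees
sin(72) = 0.951057
R = 544.2889 * 0.951057 / 9.81 = 52.768 m

52.768 m


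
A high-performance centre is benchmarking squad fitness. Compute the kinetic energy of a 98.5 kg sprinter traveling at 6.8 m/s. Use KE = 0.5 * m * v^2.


Velocity squared = 46.24
KE = 0.5 * 98.5 * 46.24 = 2277.32 J

2277.32 J


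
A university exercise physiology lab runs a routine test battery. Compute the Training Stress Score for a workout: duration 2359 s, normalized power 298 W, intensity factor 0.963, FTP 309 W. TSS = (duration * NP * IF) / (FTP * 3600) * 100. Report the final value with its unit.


Product = 2359 * 298 * 0.963 = 676971.666
Base = 309 * 3600 = 1112400
TSS = 676971.666 / 1112400 * 100 = 60.86

60.86 TSS


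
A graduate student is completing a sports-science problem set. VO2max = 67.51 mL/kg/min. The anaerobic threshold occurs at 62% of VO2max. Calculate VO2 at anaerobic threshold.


AT fraction = 62 / 100 = 0.62
AT VO2 = 67.51 * 0.62
= 41.86 mL/kg/min

41.86 mL/kg/min


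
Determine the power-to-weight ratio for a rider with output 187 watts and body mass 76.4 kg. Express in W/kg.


P/W = 187 / 76.4 = 2.448 W/kg

2.448 W/kg


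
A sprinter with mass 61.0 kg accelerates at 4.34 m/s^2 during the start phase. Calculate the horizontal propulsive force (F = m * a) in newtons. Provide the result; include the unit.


F = m * a
= 61.0 * 4.34
= 264.74 N

264.74 N


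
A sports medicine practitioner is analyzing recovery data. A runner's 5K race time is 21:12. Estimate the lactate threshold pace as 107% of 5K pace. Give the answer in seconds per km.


Total race time = 21*60 + 12 = 1272 seconds
5K pace = 1272 / 5 = 254.4 sec/km
LT pace = 254.4 * 1.07 = 272.21 sec/km

272.21 s/km


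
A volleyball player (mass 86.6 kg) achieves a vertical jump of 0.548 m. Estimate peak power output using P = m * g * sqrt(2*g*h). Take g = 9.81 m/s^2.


2 * g * h = 2 * 9.81 * 0.548 = 10.75176
sqrt(10.75176) = 3.278988 m/s
P = 86.6 * 9.81 * 3.278988 = 2785.65 W

2785.65 W


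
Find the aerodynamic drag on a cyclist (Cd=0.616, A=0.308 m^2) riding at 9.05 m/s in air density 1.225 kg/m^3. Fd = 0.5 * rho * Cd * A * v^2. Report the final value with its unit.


Fd = 0.5 * 1.225 * 0.616 * 0.308 * 9.05^2
= 0.5 * 1.225 * 0.616 * 0.308 * 81.9025
= 9.518 N

9.518 N


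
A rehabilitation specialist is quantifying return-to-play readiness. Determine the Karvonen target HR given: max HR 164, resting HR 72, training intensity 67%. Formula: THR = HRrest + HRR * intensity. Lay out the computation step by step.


HRR = HRmax - HRrest = 164 - 72 = 92
THR = 72 + 92 * 0.67
= 133.64 bpm

133.64 bpm


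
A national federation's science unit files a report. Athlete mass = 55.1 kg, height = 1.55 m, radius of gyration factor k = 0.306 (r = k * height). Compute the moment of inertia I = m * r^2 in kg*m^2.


r = k * height = 0.306 * 1.55 = 0.4743 m
r^2 = 0.4743^2 = 0.22496
I = 55.1 * 0.22496 = 12.395 kg*m^2

12.395 kg*m^2


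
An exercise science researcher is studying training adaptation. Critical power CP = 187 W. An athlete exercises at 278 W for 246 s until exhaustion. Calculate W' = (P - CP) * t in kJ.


P - CP = 278 - 187 = 91 W
W' = 91 * 246 = 22386 J
= 22386 / 1000 = 22.386 kJ

22.386 kJ


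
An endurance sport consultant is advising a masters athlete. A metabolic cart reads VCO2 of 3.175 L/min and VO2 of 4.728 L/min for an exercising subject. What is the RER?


RER = VCO2 / VO2 = 3.175 / 4.728 = 0.6715

0.6715


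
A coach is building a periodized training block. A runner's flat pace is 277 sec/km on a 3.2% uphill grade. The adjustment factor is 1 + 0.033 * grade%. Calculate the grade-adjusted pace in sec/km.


Factor = 1 + 0.033 * 3.2 = 1.1056
Adjusted pace = 277 * 1.1056
= 306.25 sec/km

306.25 s/km


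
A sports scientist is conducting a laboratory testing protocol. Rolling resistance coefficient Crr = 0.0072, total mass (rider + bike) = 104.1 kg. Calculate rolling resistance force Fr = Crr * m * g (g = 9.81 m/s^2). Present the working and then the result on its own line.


Fr = Crr * m * g
= 0.0072 * 104.1 * 9.81
= 7.353 N

7.353 N


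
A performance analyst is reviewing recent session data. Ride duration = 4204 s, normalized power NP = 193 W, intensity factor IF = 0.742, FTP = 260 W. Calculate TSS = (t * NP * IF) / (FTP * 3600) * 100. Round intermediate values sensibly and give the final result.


Numerator = 4204 * 193 * 0.742 = 602038.024
Denominator = 260 * 3600 = 936000
TSS = 602038.024 / 936000 * 100
= 64.32

64.32 TSS


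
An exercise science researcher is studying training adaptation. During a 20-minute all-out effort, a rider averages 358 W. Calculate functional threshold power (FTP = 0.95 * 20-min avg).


FTP = 0.95 * 358
= 340.1 W

340.1 W


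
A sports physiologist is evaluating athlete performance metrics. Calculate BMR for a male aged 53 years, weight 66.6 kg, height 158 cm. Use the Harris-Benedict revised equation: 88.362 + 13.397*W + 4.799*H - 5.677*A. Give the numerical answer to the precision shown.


Substituting values:
W term = 13.397 * 66.6 = 892.2402
H term = 4.799 * 158 = 758.242
A term = 5.677 * 53 = 300.881
BMR = 1437.96 kcal/day

1437.96 kcal/day


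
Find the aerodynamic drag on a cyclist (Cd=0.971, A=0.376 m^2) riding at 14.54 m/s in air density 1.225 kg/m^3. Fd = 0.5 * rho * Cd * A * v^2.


Fd = 0.5 * 1.225 * 0.971 * 0.376 * 14.54^2
= 0.5 * 1.225 * 0.971 * 0.376 * 211.4116
= 47.276 N

47.276 N


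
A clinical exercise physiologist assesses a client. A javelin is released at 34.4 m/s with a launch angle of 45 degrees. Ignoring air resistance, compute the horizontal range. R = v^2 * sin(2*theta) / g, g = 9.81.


Launch speed squared = 1183.36
sin(2 * 45 deg) = 1.0
Range = 1183.36 * 1.0 / 9.81
= 120.628 m

120.628 m


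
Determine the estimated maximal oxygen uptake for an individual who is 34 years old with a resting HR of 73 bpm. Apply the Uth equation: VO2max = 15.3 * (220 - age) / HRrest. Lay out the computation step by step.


HRmax = 220 - 34 = 186
VO2max = 15.3 * (186 / 73)
= 15.3 * 2.5479
= 38.98 mL/kg/min

38.98 mL/kg/min


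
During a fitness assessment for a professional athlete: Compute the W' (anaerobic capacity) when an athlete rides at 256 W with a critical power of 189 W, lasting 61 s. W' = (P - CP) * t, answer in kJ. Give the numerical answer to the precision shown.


Above-CP power = 67 W
Duration = 61 s
W' = 67 * 61 = 4087 J
Convert: 4087 / 1000 = 4.087 kJ

4.087 kJ


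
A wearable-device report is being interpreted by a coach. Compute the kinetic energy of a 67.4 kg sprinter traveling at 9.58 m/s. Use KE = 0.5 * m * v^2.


Velocity squared = 91.7764
KE = 0.5 * 67.4 * 91.7764 = 3092.86 J

3092.86 J


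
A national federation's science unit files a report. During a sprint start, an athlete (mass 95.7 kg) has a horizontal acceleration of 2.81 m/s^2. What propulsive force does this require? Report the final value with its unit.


Propulsive force = mass * acceleration
= 95.7 kg * 2.81 m/s^2
= 268.92 N

268.92 N


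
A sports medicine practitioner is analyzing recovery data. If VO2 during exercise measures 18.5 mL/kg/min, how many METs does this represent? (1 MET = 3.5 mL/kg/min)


METs = VO2 / 3.5 = 18.5 / 3.5 = 5.29

5.29 METs


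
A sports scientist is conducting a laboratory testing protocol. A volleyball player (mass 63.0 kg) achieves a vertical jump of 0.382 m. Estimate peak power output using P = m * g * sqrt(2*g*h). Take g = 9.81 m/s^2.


2 * g * h = 2 * 9.81 * 0.382 = 7.49484
sqrt(7.49484) = 2.737671 m/s
P = 63.0 * 9.81 * 2.737671 = 1691.96 W

1691.96 W


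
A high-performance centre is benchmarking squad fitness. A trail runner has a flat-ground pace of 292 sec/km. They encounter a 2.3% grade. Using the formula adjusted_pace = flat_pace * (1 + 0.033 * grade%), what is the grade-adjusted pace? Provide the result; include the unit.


Grade factor = 1 + 0.033 * 2.3 = 1.0759
Adjusted = 292 * 1.0759 = 314.16 sec/km

314.16 s/km


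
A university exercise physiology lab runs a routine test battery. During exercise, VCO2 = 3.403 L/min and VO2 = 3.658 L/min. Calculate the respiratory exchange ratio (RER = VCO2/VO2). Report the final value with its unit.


RER = VCO2 / VO2
= 3.403 / 3.658
= 0.9303

0.9303


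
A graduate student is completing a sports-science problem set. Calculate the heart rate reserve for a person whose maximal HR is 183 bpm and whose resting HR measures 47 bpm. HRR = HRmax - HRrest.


HRmax = 183 bpm
HRrest = 47 bpm
HRR = 183 - 47 = 136 bpm

136 bpm


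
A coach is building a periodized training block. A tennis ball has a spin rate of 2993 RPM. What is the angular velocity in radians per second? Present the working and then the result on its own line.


Convert RPM to rad/s: multiply by 2*pi and divide by 60
omega = 2993 * 2 * pi / 60
= 313.426 rad/s

313.426 rad/s


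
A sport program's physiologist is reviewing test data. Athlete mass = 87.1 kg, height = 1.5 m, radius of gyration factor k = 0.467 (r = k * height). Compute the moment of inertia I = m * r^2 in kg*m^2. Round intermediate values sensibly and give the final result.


r = k * height = 0.467 * 1.5 = 0.7005 m
r^2 = 0.7005^2 = 0.4907
I = 87.1 * 0.4907 = 42.74 kg*m^2

42.74 kg*m^2


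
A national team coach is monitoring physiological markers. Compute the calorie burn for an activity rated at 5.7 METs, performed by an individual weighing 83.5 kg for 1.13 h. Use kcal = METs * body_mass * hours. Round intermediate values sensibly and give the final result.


Product of METs and mass = 5.7 * 83.5 = 475.95
Total kcal = 475.95 * 1.13 = 537.82 kcal

537.82 kcal


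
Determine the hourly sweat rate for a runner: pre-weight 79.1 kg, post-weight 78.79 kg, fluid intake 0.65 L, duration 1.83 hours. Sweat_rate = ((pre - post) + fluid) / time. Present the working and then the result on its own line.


Mass lost = 79.1 - 78.79 = 0.31 kg
Add fluid consumed: 0.31 + 0.65 = 0.96 L total sweat
Sweat rate = 0.96 / 1.83 = 0.525 L/h

0.525 L/h


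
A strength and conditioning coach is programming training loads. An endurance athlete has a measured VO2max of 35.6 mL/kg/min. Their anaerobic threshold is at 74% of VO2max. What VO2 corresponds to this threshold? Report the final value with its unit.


Anaerobic threshold VO2 = VO2max * 74%
= 35.6 * 0.74
= 26.34 mL/kg/min

26.34 mL/kg/min


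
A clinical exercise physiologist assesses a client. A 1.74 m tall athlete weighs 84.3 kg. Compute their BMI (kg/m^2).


height^2 = 3.0276 m^2
BMI = 84.3 / 3.0276 = 27.84 kg/m^2

27.84 kg/m^2


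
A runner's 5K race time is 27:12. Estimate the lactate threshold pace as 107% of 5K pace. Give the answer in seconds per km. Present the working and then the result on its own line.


Total race time = 27*60 + 12 = 1632 seconds
5K pace = 1632 / 5 = 326.4 sec/km
LT pace = 326.4 * 1.07 = 349.25 sec/km

349.25 s/km


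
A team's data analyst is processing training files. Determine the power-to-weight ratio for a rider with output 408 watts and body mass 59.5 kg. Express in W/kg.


P/W = 408 / 59.5 = 6.857 W/kg

6.857 W/kg


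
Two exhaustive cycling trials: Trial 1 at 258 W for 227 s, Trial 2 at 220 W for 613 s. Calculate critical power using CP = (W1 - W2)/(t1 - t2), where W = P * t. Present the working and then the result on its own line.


W1 = 258 * 227 = 58566 J
W2 = 220 * 613 = 134860 J
CP = (58566 - 134860) / (227 - 613)
= -76294 / -386
= 197.65 W

197.65 W


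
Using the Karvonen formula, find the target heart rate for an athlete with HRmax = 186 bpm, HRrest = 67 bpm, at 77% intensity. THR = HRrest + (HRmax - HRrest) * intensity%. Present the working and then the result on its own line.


HRR = 186 - 67 = 119
THR = 67 + 119 * 0.77
= 67 + 91.63
= 158.63 bpm

158.63 bpm


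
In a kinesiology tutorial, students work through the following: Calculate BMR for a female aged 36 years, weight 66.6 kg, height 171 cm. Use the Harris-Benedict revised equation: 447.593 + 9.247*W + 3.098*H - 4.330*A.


Substituting values:
W term = 9.247 * 66.6 = 615.8502
H term = 3.098 * 171 = 529.758
A term = 4.330 * 36 = 155.88
BMR = 1437.32 kcal/day

1437.32 kcal/day


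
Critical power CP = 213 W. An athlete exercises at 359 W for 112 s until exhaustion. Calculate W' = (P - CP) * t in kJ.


P - CP = 359 - 213 = 146 W
W' = 146 * 112 = 16352 J
= 16352 / 1000 = 16.352 kJ

16.352 kJ


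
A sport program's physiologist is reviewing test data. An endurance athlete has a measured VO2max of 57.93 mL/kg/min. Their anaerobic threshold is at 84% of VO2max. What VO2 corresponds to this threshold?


Anaerobic threshold VO2 = VO2max * 84%
= 57.93 * 0.84
= 48.66 mL/kg/min

48.66 mL/kg/min


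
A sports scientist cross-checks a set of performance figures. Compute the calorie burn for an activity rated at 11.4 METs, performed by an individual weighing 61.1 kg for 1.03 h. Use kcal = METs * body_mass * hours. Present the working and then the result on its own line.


Product of METs and mass = 11.4 * 61.1 = 696.54
Total kcal = 696.54 * 1.03 = 717.44 kcal

717.44 kcal


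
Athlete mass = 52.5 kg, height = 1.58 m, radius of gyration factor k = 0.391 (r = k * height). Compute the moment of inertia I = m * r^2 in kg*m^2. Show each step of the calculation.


r = k * height = 0.391 * 1.58 = 0.61778 m
r^2 = 0.61778^2 = 0.381652
I = 52.5 * 0.381652 = 20.037 kg*m^2

20.037 kg*m^2
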